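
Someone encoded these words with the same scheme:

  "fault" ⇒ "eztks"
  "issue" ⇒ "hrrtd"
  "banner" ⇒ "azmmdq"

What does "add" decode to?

bee

Compare letters: f→e is +25, a→z is +25, u→t is +25 — a constant shift. It's a constant shift of +25 (ROT25).
Undoing it on add: a−25=b, d−25=e, d−25=e.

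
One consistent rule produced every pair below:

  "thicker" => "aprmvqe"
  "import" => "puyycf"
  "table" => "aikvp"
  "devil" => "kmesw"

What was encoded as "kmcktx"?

detail

The shift increases by 1 at each position, starting from +7: 7, 8, 9, ….
Undoing it on kmcktx: k−7=d, m−8=e, c−9=t, k−10=a, t−11=i, x−12=l.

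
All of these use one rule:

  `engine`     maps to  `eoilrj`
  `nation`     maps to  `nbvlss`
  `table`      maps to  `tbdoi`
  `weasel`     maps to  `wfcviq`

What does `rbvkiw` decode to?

rather

In engine: e→e is +0, n→o is +1, g→i is +2, i→l is +3 — the shift increases by 1 each position. The shift increases by 1 at each position, starting from +0: 0, 1, 2, ….
Undoing it on rbvkiw: r−0=r, b−1=a, v−2=t, k−3=h, i−4=e, w−5=r.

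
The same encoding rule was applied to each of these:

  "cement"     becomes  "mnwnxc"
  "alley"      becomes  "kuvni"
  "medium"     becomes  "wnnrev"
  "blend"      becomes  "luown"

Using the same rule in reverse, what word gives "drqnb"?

tiger

A repeating key of period 2 is used — shifts +10, +9 over and over.
Reversing it on drqnb: d−10=t, r−9=i, q−10=g, n−9=e, b−10=r.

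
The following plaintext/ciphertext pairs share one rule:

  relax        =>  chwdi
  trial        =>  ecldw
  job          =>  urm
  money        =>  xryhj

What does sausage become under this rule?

ddxddrh

Vowels shift forward by 3 and consonants shift forward by 11.
On sausage: s(cons)+11=d, a(vowel)+3=d, u(vowel)+3=x, s(cons)+11=d, a(vowel)+3=d, g(cons)+11=r, e(vowel)+3=h.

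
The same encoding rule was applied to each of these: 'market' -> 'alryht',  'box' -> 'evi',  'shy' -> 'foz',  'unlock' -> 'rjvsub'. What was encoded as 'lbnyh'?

The output letters match the input read backwards, each shifted +7: market reversed is tekram. Read the word backwards and shift each letter +7.
Reversing it on lbnyh: shift back: l−7=e, b−7=u, n−7=g, y−7=r, h−7=a → eugra; then reverse → argue.

argue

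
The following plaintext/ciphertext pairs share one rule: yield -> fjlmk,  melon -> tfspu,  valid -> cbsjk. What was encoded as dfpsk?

A repeating key of period 2 is used — shifts +7, +1 over and over.
Undoing it on dfpsk: d−7=w, f−1=e, p−7=i, s−1=r, k−7=d.

weird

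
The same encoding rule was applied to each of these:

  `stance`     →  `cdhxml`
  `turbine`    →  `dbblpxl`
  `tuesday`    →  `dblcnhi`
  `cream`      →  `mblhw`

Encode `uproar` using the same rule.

The shift depends on letter class: consonant s→c is +10, but vowel a→h is +7. Vowels shift forward by 7 and consonants shift forward by 10.
For uproar: u(vowel)+7=b, p(cons)+10=z, r(cons)+10=b, o(vowel)+7=v, a(vowel)+7=h, r(cons)+10=b.

bzbvhb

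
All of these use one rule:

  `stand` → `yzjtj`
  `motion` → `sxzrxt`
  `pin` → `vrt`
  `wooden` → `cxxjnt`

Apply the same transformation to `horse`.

The shift depends on letter class: consonant s→y is +6, but vowel a→j is +9. The rule splits by letter class: vowels +9, consonants +6.
Applying it to horse: h(cons)+6=n, o(vowel)+9=x, r(cons)+6=x, s(cons)+6=y, e(vowel)+9=n.

nxxyn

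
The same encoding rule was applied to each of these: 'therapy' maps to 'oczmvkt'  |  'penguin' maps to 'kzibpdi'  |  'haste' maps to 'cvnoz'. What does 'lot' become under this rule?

gjo

Compare letters: t→o is +21, h→c is +21, e→z is +21 — a constant shift. Each letter is shifted forward by 21 in the alphabet (a Caesar shift of +21).
For lot: l+21=g, o+21=j, t+21=o.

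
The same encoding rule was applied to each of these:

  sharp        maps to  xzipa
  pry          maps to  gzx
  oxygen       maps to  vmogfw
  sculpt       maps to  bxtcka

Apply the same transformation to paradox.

Two steps: reverse the string, then apply a Caesar shift of +8.
For paradox: reverse → xodarap; then shift: x+8=f, o+8=w, d+8=l, a+8=i, r+8=z, a+8=i, p+8=x.

fwlizix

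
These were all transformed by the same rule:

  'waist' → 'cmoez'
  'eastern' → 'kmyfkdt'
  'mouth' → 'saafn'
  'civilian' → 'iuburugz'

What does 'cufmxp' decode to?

Shifts by position in waist: pos 0: w→c (+6), pos 1: a→m (+12), pos 2: i→o (+6), pos 3: s→e (+12) — repeating every 2. A repeating key of period 2 is used — shifts +6, +12 over and over.
Decoding cufmxp: c−6=w, u−12=i, f−6=z, m−12=a, x−6=r, p−12=d.

wizard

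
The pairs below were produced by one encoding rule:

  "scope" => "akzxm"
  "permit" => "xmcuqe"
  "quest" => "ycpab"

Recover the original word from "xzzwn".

Shifts by position in scope: pos 0: s→a (+8), pos 1: c→k (+8), pos 2: o→z (+11), pos 3: p→x (+8), pos 4: e→m (+8) — repeating every 3. The shifts repeat in a cycle of length 3: positions 0,1,… shift by +8, +8, +11, then the pattern repeats.
Undoing it on xzzwn: x−8=p, z−8=r, z−11=o, w−8=o, n−8=f.

proof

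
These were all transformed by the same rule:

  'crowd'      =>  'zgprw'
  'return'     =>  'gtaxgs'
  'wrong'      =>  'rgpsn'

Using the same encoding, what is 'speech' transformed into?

c(2)→z(25) and r(17)→g(6) fit y≡23x+5 (mod 26); the inverse of 23 mod 26 is 17. Treating letters as 0–25, the rule is x ↦ 23x + 5 (mod 26).
On speech: s(18)→23·18+5≡3=d; p(15)→23·15+5≡12=m; e(4)→23·4+5≡19=t; e(4)→23·4+5≡19=t; c(2)→23·2+5≡25=z; h(7)→23·7+5≡10=k (all mod 26).

dmttzk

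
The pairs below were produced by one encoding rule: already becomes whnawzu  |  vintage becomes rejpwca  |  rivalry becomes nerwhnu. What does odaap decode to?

sheet

Compare letters: a→w is +22, l→h is +22, r→n is +22 — a constant shift. Every letter moves 22 places later in the alphabet, wrapping around z→a.
Decoding odaap: o−22=s, d−22=h, a−22=e, a−22=e, p−22=t.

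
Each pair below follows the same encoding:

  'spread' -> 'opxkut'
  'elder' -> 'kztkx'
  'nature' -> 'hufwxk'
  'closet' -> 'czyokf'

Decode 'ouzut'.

s(18)→o(14) and p(15)→p(15) fit y≡17x+20 (mod 26); the inverse of 17 mod 26 is 23. Treating letters as 0–25, the rule is x ↦ 17x + 20 (mod 26).
Reversing it on ouzut: o(14)→23·(14−20)≡18=s; u(20)→23·(20−20)≡0=a; z(25)→23·(25−20)≡11=l; u(20)→23·(20−20)≡0=a; t(19)→23·(19−20)≡3=d (all mod 26).

salad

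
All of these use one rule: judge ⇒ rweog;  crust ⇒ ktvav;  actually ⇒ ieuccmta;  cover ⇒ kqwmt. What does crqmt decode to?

Shifts by position in judge: pos 0: j→r (+8), pos 1: u→w (+2), pos 2: d→e (+1), pos 3: g→o (+8), pos 4: e→g (+2) — repeating every 3. It's a Vigenère-style cipher with numeric key [8,2,1]: position i shifts by key[i mod 3].
Decoding crqmt: c−8=u, r−2=p, q−1=p, m−8=e, t−2=r.

upper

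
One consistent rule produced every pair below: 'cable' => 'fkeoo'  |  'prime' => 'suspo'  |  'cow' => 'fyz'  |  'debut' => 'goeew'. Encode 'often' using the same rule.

The shift depends on letter class: consonant c→f is +3, but vowel a→k is +10. Vowels shift forward by 10 and consonants shift forward by 3.
On often: o(vowel)+10=y, f(cons)+3=i, t(cons)+3=w, e(vowel)+10=o, n(cons)+3=q.

yiwoq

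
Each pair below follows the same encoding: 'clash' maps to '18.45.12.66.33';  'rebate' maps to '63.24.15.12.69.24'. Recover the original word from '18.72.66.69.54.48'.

custom

c(#3)→18 and l(#12)→45: differences scale by 3, so n = 3·pos + 9. The formula is n = 3×(alphabet index, a=1) + 9.
Undoing it on 18.72.66.69.54.48: 18→(18−9)÷3=3=c, 72→(72−9)÷3=21=u, 66→(66−9)÷3=19=s, 69→(69−9)÷3=20=t, 54→(54−9)÷3=15=o, 48→(48−9)÷3=13=m.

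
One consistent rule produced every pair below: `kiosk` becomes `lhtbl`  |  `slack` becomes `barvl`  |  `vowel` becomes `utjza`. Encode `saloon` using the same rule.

k(10)→l(11) and i(8)→h(7) fit y≡15x+17 (mod 26); the inverse of 15 mod 26 is 7. This is an affine cipher: with a=0,…,z=25, each position x becomes (15x+17) mod 26.
On saloon: s(18)→15·18+17≡1=b; a(0)→15·0+17≡17=r; l(11)→15·11+17≡0=a; o(14)→15·14+17≡19=t; o(14)→15·14+17≡19=t; n(13)→15·13+17≡4=e (all mod 26).

bratte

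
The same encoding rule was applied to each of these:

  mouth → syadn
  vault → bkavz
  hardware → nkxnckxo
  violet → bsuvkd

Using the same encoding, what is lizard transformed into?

rsfkxn

A repeating key of period 2 is used — shifts +6, +10 over and over.
Applying it to lizard: l+6=r, i+10=s, z+6=f, a+10=k, r+6=x, d+10=n.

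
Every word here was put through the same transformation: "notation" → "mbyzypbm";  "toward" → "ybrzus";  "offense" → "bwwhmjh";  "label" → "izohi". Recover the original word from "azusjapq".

hardship

n(13)→m(12) and o(14)→b(1) fit y≡15x+25 (mod 26); the inverse of 15 mod 26 is 7. This is an affine cipher: with a=0,…,z=25, each position x becomes (15x+25) mod 26.
Decoding azusjapq: a(0)→7·(0−25)≡7=h; z(25)→7·(25−25)≡0=a; u(20)→7·(20−25)≡17=r; s(18)→7·(18−25)≡3=d; j(9)→7·(9−25)≡18=s; a(0)→7·(0−25)≡7=h; p(15)→7·(15−25)≡8=i; q(16)→7·(16−25)≡15=p (all mod 26).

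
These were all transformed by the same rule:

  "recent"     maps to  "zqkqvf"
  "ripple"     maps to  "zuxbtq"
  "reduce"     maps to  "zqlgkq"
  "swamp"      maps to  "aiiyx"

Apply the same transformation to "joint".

raqzb

Shifts by position in recent: pos 0: r→z (+8), pos 1: e→q (+12), pos 2: c→k (+8), pos 3: e→q (+12) — repeating every 2. A repeating key of period 2 is used — shifts +8, +12 over and over.
For joint: j+8=r, o+12=a, i+8=q, n+12=z, t+8=b.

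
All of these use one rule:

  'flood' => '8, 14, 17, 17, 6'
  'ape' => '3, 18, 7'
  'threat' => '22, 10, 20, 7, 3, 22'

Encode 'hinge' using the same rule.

10, 11, 16, 9, 7

Each letter is replaced by its alphabet position (a=1..z=26) + 2.
For hinge: h=8→10, i=9→11, n=14→16, g=7→9, e=5→7.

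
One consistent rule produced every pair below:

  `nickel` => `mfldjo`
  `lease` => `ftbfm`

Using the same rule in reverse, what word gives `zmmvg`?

The output letters match the input read backwards, each shifted +1: nickel reversed is lekcin. Two steps: reverse the string, then apply a Caesar shift of +1.
Undoing it on zmmvg: shift back: z−1=y, m−1=l, m−1=l, v−1=u, g−1=f → ylluf; then reverse → fully.

fully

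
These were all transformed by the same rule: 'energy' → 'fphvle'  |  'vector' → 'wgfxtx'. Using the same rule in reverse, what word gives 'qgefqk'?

pebble

Letter i (0-indexed) is shifted by i+1, so successive shifts are 1, 2, 3, ….
Decoding qgefqk: q−1=p, g−2=e, e−3=b, f−4=b, q−5=l, k−6=e.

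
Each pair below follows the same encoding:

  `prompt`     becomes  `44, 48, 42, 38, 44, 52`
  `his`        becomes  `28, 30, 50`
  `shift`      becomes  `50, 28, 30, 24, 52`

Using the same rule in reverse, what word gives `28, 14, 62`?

hay

With a=1..z=26, the number is 2·pos + 12.
Undoing it on 28, 14, 62: 28→(28−12)÷2=8=h, 14→(14−12)÷2=1=a, 62→(62−12)÷2=25=y.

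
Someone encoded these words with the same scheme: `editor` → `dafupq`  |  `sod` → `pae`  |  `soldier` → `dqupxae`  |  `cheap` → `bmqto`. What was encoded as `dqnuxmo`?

caliber

The output letters match the input read backwards, each shifted +12: editor reversed is rotide. Read the word backwards and shift each letter +12.
Reversing it on dqnuxmo: shift back: d−12=r, q−12=e, n−12=b, u−12=i, x−12=l, m−12=a, o−12=c → rebilac; then reverse → caliber.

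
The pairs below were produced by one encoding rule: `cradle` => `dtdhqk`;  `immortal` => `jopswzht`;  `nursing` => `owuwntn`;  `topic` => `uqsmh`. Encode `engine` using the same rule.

In cradle: c→d is +1, r→t is +2, a→d is +3, d→h is +4 — the shift increases by 1 each position. Each letter shifts forward by (position + 1), i.e. 1, 2, 3, … — the shift grows by one for each successive letter.
Applying it to engine: e+1=f, n+2=p, g+3=j, i+4=m, n+5=s, e+6=k.

fpjmsk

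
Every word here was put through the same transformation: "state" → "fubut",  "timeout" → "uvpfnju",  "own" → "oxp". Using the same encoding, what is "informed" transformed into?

efnspgoj

The output letters match the input read backwards, each shifted +1: state reversed is etats. Two steps: reverse the string, then apply a Caesar shift of +1.
Applying it to informed: reverse → demrofni; then shift: d+1=e, e+1=f, m+1=n, r+1=s, o+1=p, f+1=g, n+1=o, i+1=j.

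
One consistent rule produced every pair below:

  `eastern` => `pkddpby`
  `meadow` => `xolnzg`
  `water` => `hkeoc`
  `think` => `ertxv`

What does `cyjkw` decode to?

royal

Shifts by position in eastern: pos 0: e→p (+11), pos 1: a→k (+10), pos 2: s→d (+11), pos 3: t→d (+10) — repeating every 2. A repeating key of period 2 is used — shifts +11, +10 over and over.
Reversing it on cyjkw: c−11=r, y−10=o, j−11=y, k−10=a, w−11=l.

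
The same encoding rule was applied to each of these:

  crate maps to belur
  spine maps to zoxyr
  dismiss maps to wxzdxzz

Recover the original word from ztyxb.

sonic

c(2)→b(1) and r(17)→e(4) fit y≡21x+11 (mod 26); the inverse of 21 mod 26 is 5. Treating letters as 0–25, the rule is x ↦ 21x + 11 (mod 26).
Undoing it on ztyxb: z(25)→5·(25−11)≡18=s; t(19)→5·(19−11)≡14=o; y(24)→5·(24−11)≡13=n; x(23)→5·(23−11)≡8=i; b(1)→5·(1−11)≡2=c (all mod 26).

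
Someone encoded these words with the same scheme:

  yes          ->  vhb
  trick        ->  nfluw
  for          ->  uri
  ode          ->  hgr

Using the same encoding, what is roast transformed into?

Two steps: reverse the string, then apply a Caesar shift of +3.
For roast: reverse → tsaor; then shift: t+3=w, s+3=v, a+3=d, o+3=r, r+3=u.

wvdru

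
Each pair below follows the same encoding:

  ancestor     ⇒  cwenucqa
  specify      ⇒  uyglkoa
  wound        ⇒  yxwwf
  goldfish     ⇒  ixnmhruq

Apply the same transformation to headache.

jncmcljn

The shifts repeat in a cycle of length 2: positions 0,1,… shift by +2, +9, then the pattern repeats.
Applying it to headache: h+2=j, e+9=n, a+2=c, d+9=m, a+2=c, c+9=l, h+2=j, e+9=n.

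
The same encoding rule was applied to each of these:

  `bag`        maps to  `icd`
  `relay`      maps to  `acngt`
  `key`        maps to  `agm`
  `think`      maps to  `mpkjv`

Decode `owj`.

hum

The output letters match the input read backwards, each shifted +2: bag reversed is gab. The word is reversed, then every letter is shifted forward by 2.
Undoing it on owj: shift back: o−2=m, w−2=u, j−2=h → muh; then reverse → hum.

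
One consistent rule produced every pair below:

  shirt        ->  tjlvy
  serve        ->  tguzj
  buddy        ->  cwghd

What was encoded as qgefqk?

pebble

In shirt: s→t is +1, h→j is +2, i→l is +3, r→v is +4 — the shift increases by 1 each position. Each letter shifts forward by (position + 1), i.e. 1, 2, 3, … — the shift grows by one for each successive letter.
Reversing it on qgefqk: q−1=p, g−2=e, e−3=b, f−4=b, q−5=l, k−6=e.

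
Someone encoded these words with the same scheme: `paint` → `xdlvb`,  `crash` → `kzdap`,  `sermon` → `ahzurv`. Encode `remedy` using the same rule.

zhuhlg

Two shifts are in play — +3 for a/e/i/o/u, +8 for every other letter.
For remedy: r(cons)+8=z, e(vowel)+3=h, m(cons)+8=u, e(vowel)+3=h, d(cons)+8=l, y(cons)+8=g.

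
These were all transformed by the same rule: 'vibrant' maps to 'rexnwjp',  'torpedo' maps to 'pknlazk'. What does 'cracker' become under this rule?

Compare letters: v→r is +22, i→e is +22, b→x is +22 — a constant shift. Each letter is shifted forward by 22 in the alphabet (a Caesar shift of +22).
Applying it to cracker: c+22=y, r+22=n, a+22=w, c+22=y, k+22=g, e+22=a, r+22=n.

ynwygan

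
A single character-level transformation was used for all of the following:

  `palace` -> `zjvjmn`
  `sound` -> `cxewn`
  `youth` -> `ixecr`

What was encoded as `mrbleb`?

The shifts repeat in a cycle of length 2: positions 0,1,… shift by +10, +9, then the pattern repeats.
Reversing it on mrbleb: m−10=c, r−9=i, b−10=r, l−9=c, e−10=u, b−9=s.

circus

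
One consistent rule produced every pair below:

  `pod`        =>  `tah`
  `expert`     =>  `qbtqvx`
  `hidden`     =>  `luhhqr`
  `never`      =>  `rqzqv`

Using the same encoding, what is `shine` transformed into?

wlurq

Vowels shift forward by 12 and consonants shift forward by 4.
On shine: s(cons)+4=w, h(cons)+4=l, i(vowel)+12=u, n(cons)+4=r, e(vowel)+12=q.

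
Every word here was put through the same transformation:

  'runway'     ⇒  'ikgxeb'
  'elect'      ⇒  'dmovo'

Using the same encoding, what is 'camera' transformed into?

kbowkm

The output letters match the input read backwards, each shifted +10: runway reversed is yawnur. Read the word backwards and shift each letter +10.
Applying it to camera: reverse → aremac; then shift: a+10=k, r+10=b, e+10=o, m+10=w, a+10=k, c+10=m.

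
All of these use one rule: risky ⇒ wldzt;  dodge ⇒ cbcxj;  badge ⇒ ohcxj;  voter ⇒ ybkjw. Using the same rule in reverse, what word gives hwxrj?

argue

r(17)→w(22) and i(8)→l(11) fit y≡7x+7 (mod 26); the inverse of 7 mod 26 is 15. Treating letters as 0–25, the rule is x ↦ 7x + 7 (mod 26).
Reversing it on hwxrj: h(7)→15·(7−7)≡0=a; w(22)→15·(22−7)≡17=r; x(23)→15·(23−7)≡6=g; r(17)→15·(17−7)≡20=u; j(9)→15·(9−7)≡4=e (all mod 26).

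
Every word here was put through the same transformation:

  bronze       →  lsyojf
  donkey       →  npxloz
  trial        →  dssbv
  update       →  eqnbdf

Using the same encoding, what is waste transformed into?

gbcuo

Shifts by position in bronze: pos 0: b→l (+10), pos 1: r→s (+1), pos 2: o→y (+10), pos 3: n→o (+1) — repeating every 2. The shifts repeat in a cycle of length 2: positions 0,1,… shift by +10, +1, then the pattern repeats.
For waste: w+10=g, a+1=b, s+10=c, t+1=u, e+10=o.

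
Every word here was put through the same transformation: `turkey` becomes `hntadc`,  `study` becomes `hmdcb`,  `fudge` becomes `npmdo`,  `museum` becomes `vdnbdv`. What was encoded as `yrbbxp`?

gossip

The word is reversed, then every letter is shifted forward by 9.
Reversing it on yrbbxp: shift back: y−9=p, r−9=i, b−9=s, b−9=s, x−9=o, p−9=g → pissog; then reverse → gossip.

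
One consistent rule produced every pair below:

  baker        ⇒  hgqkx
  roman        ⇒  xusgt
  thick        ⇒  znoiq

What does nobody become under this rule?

tuhuje

Compare letters: b→h is +6, a→g is +6, k→q is +6 — a constant shift. Every letter moves 6 places later in the alphabet, wrapping around z→a.
For nobody: n+6=t, o+6=u, b+6=h, o+6=u, d+6=j, y+6=e.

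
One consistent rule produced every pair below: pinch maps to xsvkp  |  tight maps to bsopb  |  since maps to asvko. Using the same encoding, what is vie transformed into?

The shift depends on letter class: consonant p→x is +8, but vowel i→s is +10. Two shifts are in play — +10 for a/e/i/o/u, +8 for every other letter.
Applying it to vie: v(cons)+8=d, i(vowel)+10=s, e(vowel)+10=o.

dso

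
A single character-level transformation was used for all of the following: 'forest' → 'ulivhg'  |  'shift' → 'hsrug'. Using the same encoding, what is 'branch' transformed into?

yizmxs

Each letter is replaced by its mirror in the alphabet: a↔z, b↔y, c↔x, and so on (the Atbash cipher).
For branch: b↔y, r↔i, a↔z, n↔m, c↔x, h↔s.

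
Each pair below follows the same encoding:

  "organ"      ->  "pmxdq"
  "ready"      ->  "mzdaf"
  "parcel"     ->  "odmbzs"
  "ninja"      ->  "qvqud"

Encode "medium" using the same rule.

o(14)→p(15) and r(17)→m(12) fit y≡25x+3 (mod 26); the inverse of 25 mod 26 is 25. Each letter's alphabet position (a=0..z=25) is mapped through 25·x+3 mod 26 — an affine cipher.
For medium: m(12)→25·12+3≡17=r; e(4)→25·4+3≡25=z; d(3)→25·3+3≡0=a; i(8)→25·8+3≡21=v; u(20)→25·20+3≡9=j; m(12)→25·12+3≡17=r (all mod 26).

rzavjr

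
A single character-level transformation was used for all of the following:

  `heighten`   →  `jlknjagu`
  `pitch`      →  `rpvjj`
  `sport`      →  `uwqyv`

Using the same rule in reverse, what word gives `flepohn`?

Shifts by position in heighten: pos 0: h→j (+2), pos 1: e→l (+7), pos 2: i→k (+2), pos 3: g→n (+7) — repeating every 2. A repeating key of period 2 is used — shifts +2, +7 over and over.
Decoding flepohn: f−2=d, l−7=e, e−2=c, p−7=i, o−2=m, h−7=a, n−2=l.

decimal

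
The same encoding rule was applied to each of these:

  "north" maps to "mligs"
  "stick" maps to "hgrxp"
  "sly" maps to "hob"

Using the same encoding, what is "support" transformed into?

hfkklig

Each pair mirrors across the alphabet (n↔m, o↔l, r↔i): positions sum to 25. Letters are reflected about the middle of the alphabet (position → 25−position): Atbash.
Applying it to support: s↔h, u↔f, p↔k, p↔k, o↔l, r↔i, t↔g.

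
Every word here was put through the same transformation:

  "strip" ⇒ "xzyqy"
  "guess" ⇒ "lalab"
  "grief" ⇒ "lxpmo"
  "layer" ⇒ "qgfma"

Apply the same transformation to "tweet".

In strip: s→x is +5, t→z is +6, r→y is +7, i→q is +8 — the shift increases by 1 each position. Letter i (0-indexed) is shifted by i+5, so successive shifts are 5, 6, 7, ….
On tweet: t+5=y, w+6=c, e+7=l, e+8=m, t+9=c.

yclmc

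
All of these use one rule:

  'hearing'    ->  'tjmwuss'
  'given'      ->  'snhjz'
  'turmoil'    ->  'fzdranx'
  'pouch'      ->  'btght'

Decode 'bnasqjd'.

pioneer

A repeating key of period 2 is used — shifts +12, +5 over and over.
Decoding bnasqjd: b−12=p, n−5=i, a−12=o, s−5=n, q−12=e, j−5=e, d−12=r.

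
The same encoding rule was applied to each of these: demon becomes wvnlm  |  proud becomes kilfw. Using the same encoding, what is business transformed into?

yfhrmvhh

Letters are reflected about the middle of the alphabet (position → 25−position): Atbash.
On business: b↔y, u↔f, s↔h, i↔r, n↔m, e↔v, s↔h, s↔h.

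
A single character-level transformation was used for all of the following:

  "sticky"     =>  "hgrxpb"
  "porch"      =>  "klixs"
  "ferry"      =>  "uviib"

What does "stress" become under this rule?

Each pair mirrors across the alphabet (s↔h, t↔g, i↔r): positions sum to 25. Letters are reflected about the middle of the alphabet (position → 25−position): Atbash.
On stress: s↔h, t↔g, r↔i, e↔v, s↔h, s↔h.

hgivhh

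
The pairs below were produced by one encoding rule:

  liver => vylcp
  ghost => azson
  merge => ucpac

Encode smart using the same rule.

l(11)→v(21) and i(8)→y(24) fit y≡25x+6 (mod 26); the inverse of 25 mod 26 is 25. Each letter's alphabet position (a=0..z=25) is mapped through 25·x+6 mod 26 — an affine cipher.
Applying it to smart: s(18)→25·18+6≡14=o; m(12)→25·12+6≡20=u; a(0)→25·0+6≡6=g; r(17)→25·17+6≡15=p; t(19)→25·19+6≡13=n (all mod 26).

ougpn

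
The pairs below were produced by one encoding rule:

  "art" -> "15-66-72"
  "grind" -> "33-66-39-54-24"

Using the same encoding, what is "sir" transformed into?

69-39-66

a(#1)→15 and r(#18)→66: differences scale by 3, so n = 3·pos + 12. Each letter becomes 3×(its alphabet position, a=1..z=26) + 12.
On sir: s=19→69, i=9→39, r=18→66.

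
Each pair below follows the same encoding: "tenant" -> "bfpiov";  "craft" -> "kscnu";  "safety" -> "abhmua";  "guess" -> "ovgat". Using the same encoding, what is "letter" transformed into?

tfvbft

Shifts by position in tenant: pos 0: t→b (+8), pos 1: e→f (+1), pos 2: n→p (+2), pos 3: a→i (+8), pos 4: n→o (+1), pos 5: t→v (+2) — repeating every 3. It's a Vigenère-style cipher with numeric key [8,1,2]: position i shifts by key[i mod 3].
Applying it to letter: l+8=t, e+1=f, t+2=v, t+8=b, e+1=f, r+2=t.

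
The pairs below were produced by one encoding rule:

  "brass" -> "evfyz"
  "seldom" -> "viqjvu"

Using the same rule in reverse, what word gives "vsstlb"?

sonnet

In brass: b→e is +3, r→v is +4, a→f is +5, s→y is +6 — the shift increases by 1 each position. The shift increases by 1 at each position, starting from +3: 3, 4, 5, ….
Reversing it on vsstlb: v−3=s, s−4=o, s−5=n, t−6=n, l−7=e, b−8=t.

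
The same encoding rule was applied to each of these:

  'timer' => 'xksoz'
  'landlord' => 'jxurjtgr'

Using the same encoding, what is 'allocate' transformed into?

kzgiurrg

Read the word backwards and shift each letter +6.
Applying it to allocate: reverse → etacolla; then shift: e+6=k, t+6=z, a+6=g, c+6=i, o+6=u, l+6=r, l+6=r, a+6=g.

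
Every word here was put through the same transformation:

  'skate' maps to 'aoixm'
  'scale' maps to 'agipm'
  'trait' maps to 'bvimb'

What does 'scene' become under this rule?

Shifts by position in skate: pos 0: s→a (+8), pos 1: k→o (+4), pos 2: a→i (+8), pos 3: t→x (+4) — repeating every 2. A repeating key of period 2 is used — shifts +8, +4 over and over.
Applying it to scene: s+8=a, c+4=g, e+8=m, n+4=r, e+8=m.

agmrm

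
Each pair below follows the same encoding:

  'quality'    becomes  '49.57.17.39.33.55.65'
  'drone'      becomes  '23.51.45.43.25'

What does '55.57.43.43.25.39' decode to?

tunnel

q(#17)→49 and u(#21)→57: differences scale by 2, so n = 2·pos + 15. With a=1..z=26, the number is 2·pos + 15.
Decoding 55.57.43.43.25.39: 55→(55−15)÷2=20=t, 57→(57−15)÷2=21=u, 43→(43−15)÷2=14=n, 43→(43−15)÷2=14=n, 25→(25−15)÷2=5=e, 39→(39−15)÷2=12=l.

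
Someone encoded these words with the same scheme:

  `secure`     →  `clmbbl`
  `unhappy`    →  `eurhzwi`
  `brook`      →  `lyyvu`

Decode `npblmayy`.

director

The shifts repeat in a cycle of length 2: positions 0,1,… shift by +10, +7, then the pattern repeats.
Undoing it on npblmayy: n−10=d, p−7=i, b−10=r, l−7=e, m−10=c, a−7=t, y−10=o, y−7=r.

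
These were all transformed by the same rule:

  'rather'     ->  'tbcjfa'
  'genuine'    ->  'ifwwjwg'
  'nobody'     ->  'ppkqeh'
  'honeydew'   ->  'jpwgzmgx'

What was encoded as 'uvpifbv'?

suggest

A repeating key of period 3 is used — shifts +2, +1, +9 over and over.
Undoing it on uvpifbv: u−2=s, v−1=u, p−9=g, i−2=g, f−1=e, b−9=s, v−2=t.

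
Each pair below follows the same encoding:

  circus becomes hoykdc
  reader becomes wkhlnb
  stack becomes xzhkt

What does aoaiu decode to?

vital

In circus: c→h is +5, i→o is +6, r→y is +7, c→k is +8 — the shift increases by 1 each position. The shift increases by 1 at each position, starting from +5: 5, 6, 7, ….
Undoing it on aoaiu: a−5=v, o−6=i, a−7=t, i−8=a, u−9=l.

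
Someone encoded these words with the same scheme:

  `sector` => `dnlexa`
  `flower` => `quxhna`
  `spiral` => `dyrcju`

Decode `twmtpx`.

Shifts by position in sector: pos 0: s→d (+11), pos 1: e→n (+9), pos 2: c→l (+9), pos 3: t→e (+11), pos 4: o→x (+9), pos 5: r→a (+9) — repeating every 3. The shifts repeat in a cycle of length 3: positions 0,1,… shift by +11, +9, +9, then the pattern repeats.
Undoing it on twmtpx: t−11=i, w−9=n, m−9=d, t−11=i, p−9=g, x−9=o.

indigo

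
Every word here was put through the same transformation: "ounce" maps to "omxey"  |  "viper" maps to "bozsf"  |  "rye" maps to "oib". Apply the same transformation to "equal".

The output letters match the input read backwards, each shifted +10: ounce reversed is ecnuo. The word is reversed, then every letter is shifted forward by 10.
On equal: reverse → lauqe; then shift: l+10=v, a+10=k, u+10=e, q+10=a, e+10=o.

vkeao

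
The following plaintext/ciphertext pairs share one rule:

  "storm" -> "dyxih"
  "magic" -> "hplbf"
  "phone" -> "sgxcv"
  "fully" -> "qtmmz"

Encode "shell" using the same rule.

s(18)→d(3) and t(19)→y(24) fit y≡21x+15 (mod 26); the inverse of 21 mod 26 is 5. This is an affine cipher: with a=0,…,z=25, each position x becomes (21x+15) mod 26.
For shell: s(18)→21·18+15≡3=d; h(7)→21·7+15≡6=g; e(4)→21·4+15≡21=v; l(11)→21·11+15≡12=m; l(11)→21·11+15≡12=m (all mod 26).

dgvmm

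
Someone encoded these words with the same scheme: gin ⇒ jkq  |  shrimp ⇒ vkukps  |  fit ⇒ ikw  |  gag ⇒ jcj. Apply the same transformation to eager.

Two shifts are in play — +2 for a/e/i/o/u, +3 for every other letter.
On eager: e(vowel)+2=g, a(vowel)+2=c, g(cons)+3=j, e(vowel)+2=g, r(cons)+3=u.

gcjgu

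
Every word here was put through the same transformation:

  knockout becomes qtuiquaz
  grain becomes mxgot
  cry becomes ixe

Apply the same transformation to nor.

tux

Compare letters: k→q is +6, n→t is +6, o→u is +6 — a constant shift. Every letter moves 6 places later in the alphabet, wrapping around z→a.
On nor: n+6=t, o+6=u, r+6=x.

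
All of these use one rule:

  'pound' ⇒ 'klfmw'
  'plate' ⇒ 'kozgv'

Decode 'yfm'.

Each pair mirrors across the alphabet (p↔k, o↔l, u↔f): positions sum to 25. Letters are reflected about the middle of the alphabet (position → 25−position): Atbash.
Undoing it on yfm: y↔b, f↔u, m↔n.

bun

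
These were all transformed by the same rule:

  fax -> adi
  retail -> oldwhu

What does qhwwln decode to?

The output letters match the input read backwards, each shifted +3: fax reversed is xaf. The word is reversed, then every letter is shifted forward by 3.
Decoding qhwwln: shift back: q−3=n, h−3=e, w−3=t, w−3=t, l−3=i, n−3=k → nettik; then reverse → kitten.

kitten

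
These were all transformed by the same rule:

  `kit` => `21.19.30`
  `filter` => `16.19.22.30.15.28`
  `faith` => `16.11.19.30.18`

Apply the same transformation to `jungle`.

k is letter #11 and maps to 21: an offset of 10. The number is (letter's place in the alphabet, a=1) + 10.
On jungle: j=10→20, u=21→31, n=14→24, g=7→17, l=12→22, e=5→15.

20.31.24.17.22.15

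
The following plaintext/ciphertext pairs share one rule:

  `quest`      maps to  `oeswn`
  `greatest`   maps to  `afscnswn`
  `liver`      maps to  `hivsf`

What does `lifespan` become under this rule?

q(16)→o(14) and u(20)→e(4) fit y≡17x+2 (mod 26); the inverse of 17 mod 26 is 23. Each letter's alphabet position (a=0..z=25) is mapped through 17·x+2 mod 26 — an affine cipher.
Applying it to lifespan: l(11)→17·11+2≡7=h; i(8)→17·8+2≡8=i; f(5)→17·5+2≡9=j; e(4)→17·4+2≡18=s; s(18)→17·18+2≡22=w; p(15)→17·15+2≡23=x; a(0)→17·0+2≡2=c; n(13)→17·13+2≡15=p (all mod 26).

hijswxcp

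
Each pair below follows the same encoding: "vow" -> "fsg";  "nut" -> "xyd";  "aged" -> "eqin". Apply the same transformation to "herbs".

riblc

The shift depends on letter class: consonant v→f is +10, but vowel o→s is +4. Vowels shift forward by 4 and consonants shift forward by 10.
On herbs: h(cons)+10=r, e(vowel)+4=i, r(cons)+10=b, b(cons)+10=l, s(cons)+10=c.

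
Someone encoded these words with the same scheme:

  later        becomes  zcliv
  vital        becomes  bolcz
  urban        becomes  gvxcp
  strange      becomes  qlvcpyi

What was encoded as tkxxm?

hobby

This is an affine cipher: with a=0,…,z=25, each position x becomes (21x+2) mod 26.
Undoing it on tkxxm: t(19)→5·(19−2)≡7=h; k(10)→5·(10−2)≡14=o; x(23)→5·(23−2)≡1=b; x(23)→5·(23−2)≡1=b; m(12)→5·(12−2)≡24=y (all mod 26).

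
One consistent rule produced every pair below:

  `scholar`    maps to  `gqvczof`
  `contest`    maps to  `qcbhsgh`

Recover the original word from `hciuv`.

tough

Compare letters: s→g is +14, c→q is +14, h→v is +14 — a constant shift. Every letter moves 14 places later in the alphabet, wrapping around z→a.
Reversing it on hciuv: h−14=t, c−14=o, i−14=u, u−14=g, v−14=h.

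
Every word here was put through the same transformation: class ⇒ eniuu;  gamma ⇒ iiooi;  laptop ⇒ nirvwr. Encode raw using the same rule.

The shift depends on letter class: consonant c→e is +2, but vowel a→i is +8. The rule splits by letter class: vowels +8, consonants +2.
For raw: r(cons)+2=t, a(vowel)+8=i, w(cons)+2=y.

tiy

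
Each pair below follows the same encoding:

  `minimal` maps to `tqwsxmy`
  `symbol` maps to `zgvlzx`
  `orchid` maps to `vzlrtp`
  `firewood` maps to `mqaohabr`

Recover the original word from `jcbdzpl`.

custody

In minimal: m→t is +7, i→q is +8, n→w is +9, i→s is +10 — the shift increases by 1 each position. Each letter shifts forward by (position + 7), i.e. 7, 8, 9, … — the shift grows by one for each successive letter.
Decoding jcbdzpl: j−7=c, c−8=u, b−9=s, d−10=t, z−11=o, p−12=d, l−13=y.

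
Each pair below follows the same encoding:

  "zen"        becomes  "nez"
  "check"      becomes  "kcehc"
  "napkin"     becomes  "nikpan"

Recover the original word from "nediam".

The output letters match the input read backwards: zen reversed is nez. It's just the letters in reverse order.
Decoding nediam: then reverse → maiden.

maiden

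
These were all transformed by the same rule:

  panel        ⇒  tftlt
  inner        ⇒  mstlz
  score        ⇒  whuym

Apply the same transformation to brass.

fwgza

In panel: p→t is +4, a→f is +5, n→t is +6, e→l is +7 — the shift increases by 1 each position. The shift increases by 1 at each position, starting from +4: 4, 5, 6, ….
Applying it to brass: b+4=f, r+5=w, a+6=g, s+7=z, s+8=a.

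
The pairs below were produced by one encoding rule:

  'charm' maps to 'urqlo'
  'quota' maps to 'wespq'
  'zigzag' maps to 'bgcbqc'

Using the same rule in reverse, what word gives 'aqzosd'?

c(2)→u(20) and h(7)→r(17) fit y≡15x+16 (mod 26); the inverse of 15 mod 26 is 7. Treating letters as 0–25, the rule is x ↦ 15x + 16 (mod 26).
Reversing it on aqzosd: a(0)→7·(0−16)≡18=s; q(16)→7·(16−16)≡0=a; z(25)→7·(25−16)≡11=l; o(14)→7·(14−16)≡12=m; s(18)→7·(18−16)≡14=o; d(3)→7·(3−16)≡13=n (all mod 26).

salmon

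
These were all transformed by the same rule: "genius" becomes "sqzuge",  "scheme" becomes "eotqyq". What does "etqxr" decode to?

shelf

Each letter is shifted forward by 12 in the alphabet (a Caesar shift of +12).
Reversing it on etqxr: e−12=s, t−12=h, q−12=e, x−12=l, r−12=f.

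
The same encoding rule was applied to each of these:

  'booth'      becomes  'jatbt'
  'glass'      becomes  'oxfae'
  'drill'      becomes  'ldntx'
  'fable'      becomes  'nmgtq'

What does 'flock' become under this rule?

nxtkw

It's a Vigenère-style cipher with numeric key [8,12,5]: position i shifts by key[i mod 3].
For flock: f+8=n, l+12=x, o+5=t, c+8=k, k+12=w.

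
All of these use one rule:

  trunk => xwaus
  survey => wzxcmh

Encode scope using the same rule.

whuwm

In trunk: t→x is +4, r→w is +5, u→a is +6, n→u is +7 — the shift increases by 1 each position. The shift increases by 1 at each position, starting from +4: 4, 5, 6, ….
Applying it to scope: s+4=w, c+5=h, o+6=u, p+7=w, e+8=m.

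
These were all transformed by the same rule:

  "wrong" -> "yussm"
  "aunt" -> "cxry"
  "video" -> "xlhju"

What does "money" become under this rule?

Each letter shifts forward by (position + 2), i.e. 2, 3, 4, … — the shift grows by one for each successive letter.
On money: m+2=o, o+3=r, n+4=r, e+5=j, y+6=e.

orrje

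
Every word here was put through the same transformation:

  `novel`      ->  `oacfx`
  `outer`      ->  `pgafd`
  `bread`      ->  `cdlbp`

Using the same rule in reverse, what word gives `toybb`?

Shifts by position in novel: pos 0: n→o (+1), pos 1: o→a (+12), pos 2: v→c (+7), pos 3: e→f (+1), pos 4: l→x (+12) — repeating every 3. A repeating key of period 3 is used — shifts +1, +12, +7 over and over.
Undoing it on toybb: t−1=s, o−12=c, y−7=r, b−1=a, b−12=p.

scrap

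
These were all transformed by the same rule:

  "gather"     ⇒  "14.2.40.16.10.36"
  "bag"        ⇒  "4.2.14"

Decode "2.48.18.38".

g(#7)→14 and a(#1)→2: differences scale by 2, so n = 2·pos + 0. With a=1..z=26, the number is 2·pos.
Undoing it on 2.48.18.38: 2→(2−0)÷2=1=a, 48→(48−0)÷2=24=x, 18→(18−0)÷2=9=i, 38→(38−0)÷2=19=s.

axis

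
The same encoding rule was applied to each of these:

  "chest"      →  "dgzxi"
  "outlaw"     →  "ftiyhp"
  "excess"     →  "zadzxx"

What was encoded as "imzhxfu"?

treason

c(2)→d(3) and h(7)→g(6) fit y≡11x+7 (mod 26); the inverse of 11 mod 26 is 19. Each letter's alphabet position (a=0..z=25) is mapped through 11·x+7 mod 26 — an affine cipher.
Reversing it on imzhxfu: i(8)→19·(8−7)≡19=t; m(12)→19·(12−7)≡17=r; z(25)→19·(25−7)≡4=e; h(7)→19·(7−7)≡0=a; x(23)→19·(23−7)≡18=s; f(5)→19·(5−7)≡14=o; u(20)→19·(20−7)≡13=n (all mod 26).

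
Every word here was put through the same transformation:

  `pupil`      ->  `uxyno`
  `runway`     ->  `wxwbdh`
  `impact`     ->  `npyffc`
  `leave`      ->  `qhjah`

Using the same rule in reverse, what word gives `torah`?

Shifts by position in pupil: pos 0: p→u (+5), pos 1: u→x (+3), pos 2: p→y (+9), pos 3: i→n (+5), pos 4: l→o (+3) — repeating every 3. It's a Vigenère-style cipher with numeric key [5,3,9]: position i shifts by key[i mod 3].
Reversing it on torah: t−5=o, o−3=l, r−9=i, a−5=v, h−3=e.

olive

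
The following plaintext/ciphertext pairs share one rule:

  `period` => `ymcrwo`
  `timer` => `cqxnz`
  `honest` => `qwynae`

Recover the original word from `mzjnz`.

Shifts by position in period: pos 0: p→y (+9), pos 1: e→m (+8), pos 2: r→c (+11), pos 3: i→r (+9), pos 4: o→w (+8), pos 5: d→o (+11) — repeating every 3. A repeating key of period 3 is used — shifts +9, +8, +11 over and over.
Undoing it on mzjnz: m−9=d, z−8=r, j−11=y, n−9=e, z−8=r.

dryer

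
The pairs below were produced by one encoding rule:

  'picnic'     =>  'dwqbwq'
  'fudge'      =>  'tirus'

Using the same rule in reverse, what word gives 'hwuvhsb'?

tighten

Compare letters: p→d is +14, i→w is +14, c→q is +14 — a constant shift. It's a constant shift of +14 (ROT14).
Decoding hwuvhsb: h−14=t, w−14=i, u−14=g, v−14=h, h−14=t, s−14=e, b−14=n.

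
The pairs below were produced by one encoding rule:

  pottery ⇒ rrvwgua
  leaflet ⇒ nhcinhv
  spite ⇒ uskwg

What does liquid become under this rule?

nlsxkg

A repeating key of period 2 is used — shifts +2, +3 over and over.
Applying it to liquid: l+2=n, i+3=l, q+2=s, u+3=x, i+2=k, d+3=g.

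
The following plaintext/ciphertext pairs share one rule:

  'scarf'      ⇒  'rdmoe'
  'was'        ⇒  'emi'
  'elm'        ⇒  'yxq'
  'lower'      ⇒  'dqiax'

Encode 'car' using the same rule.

dmo

The output letters match the input read backwards, each shifted +12: scarf reversed is fracs. Two steps: reverse the string, then apply a Caesar shift of +12.
For car: reverse → rac; then shift: r+12=d, a+12=m, c+12=o.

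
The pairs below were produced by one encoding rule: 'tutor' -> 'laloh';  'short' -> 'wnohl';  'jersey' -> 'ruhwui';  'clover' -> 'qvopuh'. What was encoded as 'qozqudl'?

concept

t(19)→l(11) and u(20)→a(0) fit y≡15x+12 (mod 26); the inverse of 15 mod 26 is 7. Treating letters as 0–25, the rule is x ↦ 15x + 12 (mod 26).
Undoing it on qozqudl: q(16)→7·(16−12)≡2=c; o(14)→7·(14−12)≡14=o; z(25)→7·(25−12)≡13=n; q(16)→7·(16−12)≡2=c; u(20)→7·(20−12)≡4=e; d(3)→7·(3−12)≡15=p; l(11)→7·(11−12)≡19=t (all mod 26).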